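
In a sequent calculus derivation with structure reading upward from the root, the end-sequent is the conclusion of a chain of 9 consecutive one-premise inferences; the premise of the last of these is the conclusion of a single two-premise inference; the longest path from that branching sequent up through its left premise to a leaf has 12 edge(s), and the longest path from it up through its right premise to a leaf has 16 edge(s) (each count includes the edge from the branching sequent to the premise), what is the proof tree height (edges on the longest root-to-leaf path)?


Longest path through the left premise: 12 edges (measured from the branching sequent)
Longest path through the right premise: 16 edges
Height of the subtree rooted at the branching sequent: max(12, 16) = 16
The branching sequent sits 9 edges above the root (the chain of one-premise inferences), so height = 16 + 9 = 25

25


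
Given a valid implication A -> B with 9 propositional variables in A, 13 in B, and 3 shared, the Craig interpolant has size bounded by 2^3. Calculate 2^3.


Shared atoms = 3
Craig interpolant size bound = 2^3
= 8

8


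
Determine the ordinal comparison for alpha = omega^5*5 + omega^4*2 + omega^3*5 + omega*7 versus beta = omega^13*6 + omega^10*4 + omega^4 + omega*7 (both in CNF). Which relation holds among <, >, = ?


Compare term by term from highest exponent:
alpha = omega^5*5 + omega^4*2 + omega^3*5 + omega*7
beta = omega^13*6 + omega^10*4 + omega^4 + omega*7
Term 1: alpha has omega^5*5, beta has omega^13*6
Term 2: alpha has omega^4*2, beta has omega^10*4
Term 3: alpha has omega^3*5, beta has omega^4*1
Term 4: alpha has omega^1*7, beta has omega^1*7
Result: alpha < beta

alpha < beta


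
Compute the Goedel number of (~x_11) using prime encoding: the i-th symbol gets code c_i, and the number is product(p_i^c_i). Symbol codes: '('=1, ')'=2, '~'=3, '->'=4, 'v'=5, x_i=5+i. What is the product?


Formula: (~x_11)
Symbol codes: [1, 3, 16, 2]
Primes: [2, 3, 5, 7]
p_1^1 = 2^1 = 2
p_2^3 = 3^3 = 27
p_3^16 = 5^16 = 152587890625
p_4^2 = 7^2 = 49
Product = 403747558593750

403747558593750


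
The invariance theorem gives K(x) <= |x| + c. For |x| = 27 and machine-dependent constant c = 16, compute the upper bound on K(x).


K(x) <= |x| + c = 27 + 16 = 43

43


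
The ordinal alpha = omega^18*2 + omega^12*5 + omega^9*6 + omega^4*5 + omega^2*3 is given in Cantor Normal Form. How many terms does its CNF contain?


CNF: omega^18*2 + omega^12*5 + omega^9*6 + omega^4*5 + omega^2*3
Count the summands separated by '+':
  term 1: omega^18*2
  term 2: omega^12*5
  term 3: omega^9*6
  term 4: omega^4*5
  term 5: omega^2*3
Total terms = 5

5


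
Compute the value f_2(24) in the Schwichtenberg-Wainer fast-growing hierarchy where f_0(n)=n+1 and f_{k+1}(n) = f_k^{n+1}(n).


f_2(24) = f_1^25(24)
f_1(m) = 2m + 1.
Iterating: f_1^k(n) = 2^k*(n+1) - 1.
f_2(24) = 2^25*(24+1) - 1 = 33554432*25 - 1 = 838860799

838860799


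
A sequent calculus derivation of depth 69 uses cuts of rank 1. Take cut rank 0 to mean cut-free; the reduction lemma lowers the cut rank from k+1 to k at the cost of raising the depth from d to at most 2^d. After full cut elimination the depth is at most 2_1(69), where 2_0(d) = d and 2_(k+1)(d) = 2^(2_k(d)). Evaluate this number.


Each rank reduction sends depth d to at most 2^d; cut rank r needs r reductions.
2_0(69) = 69
2_1(69) = 2^69 = 590295810358705651712
Cut-free depth bound = 590295810358705651712

590295810358705651712


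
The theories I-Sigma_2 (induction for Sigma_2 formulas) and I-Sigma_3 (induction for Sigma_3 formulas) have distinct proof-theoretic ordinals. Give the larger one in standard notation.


Proof-theoretic ordinal of I-Sigma_2 (induction for Sigma_2 formulas): omega^(omega^omega)
Proof-theoretic ordinal of I-Sigma_3 (induction for Sigma_3 formulas): omega^(omega^(omega^omega))
Comparing: omega^(omega^omega) < omega^(omega^(omega^omega)).
The larger ordinal is omega^(omega^(omega^omega)) (from I-Sigma_3 (induction for Sigma_3 formulas)).

omega^(omega^(omega^omega))


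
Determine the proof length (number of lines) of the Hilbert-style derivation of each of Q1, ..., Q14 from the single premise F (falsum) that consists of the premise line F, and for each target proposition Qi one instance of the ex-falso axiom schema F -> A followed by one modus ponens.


Ex falso, line by line:
- 1 premise line (F)
- 14 targets, each needing 1 axiom instance (F -> Qi) + 1 MP = 2 lines: 2 * 14 = 28
Total = 1 + 28 = 29 lines.

29


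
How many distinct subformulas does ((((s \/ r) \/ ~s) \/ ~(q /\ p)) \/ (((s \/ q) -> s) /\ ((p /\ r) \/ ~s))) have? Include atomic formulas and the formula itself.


Formula: ((((s \/ r) \/ ~s) \/ ~(q /\ p)) \/ (((s \/ q) -> s) /\ ((p /\ r) \/ ~s)))
Subformulas found:
  1. r
  2. q
  3. s
  4. p
  5. ~s
  6. (s \/ r)
  7. (q /\ p)
  8. (p /\ r)
  9. (s \/ q)
  10. ~(q /\ p)
  11. ((s \/ q) -> s)
  12. ((s \/ r) \/ ~s)
  13. ((p /\ r) \/ ~s)
  14. (((s \/ r) \/ ~s) \/ ~(q /\ p))
  15. (((s \/ q) -> s) /\ ((p /\ r) \/ ~s))
  16. ((((s \/ r) \/ ~s) \/ ~(q /\ p)) \/ (((s \/ q) -> s) /\ ((p /\ r) \/ ~s)))
Total distinct subformulas = 16

16


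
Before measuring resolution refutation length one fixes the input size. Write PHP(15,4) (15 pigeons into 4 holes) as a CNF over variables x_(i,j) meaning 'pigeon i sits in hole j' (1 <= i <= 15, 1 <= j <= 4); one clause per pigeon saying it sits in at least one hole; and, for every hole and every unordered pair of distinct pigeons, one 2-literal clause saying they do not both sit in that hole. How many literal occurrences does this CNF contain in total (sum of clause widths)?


PHP(15,4): 15 pigeons, 4 holes, 15*4 = 60 variables.
- pigeon clauses: one per pigeon -> 15 clauses of width 4 -> 60 literals
- hole clauses: 4 holes * C(15,2) = 4 * 105 -> 420 clauses of width 2 -> 840 literals
Total literal occurrences = 60 + 840 = 900

900


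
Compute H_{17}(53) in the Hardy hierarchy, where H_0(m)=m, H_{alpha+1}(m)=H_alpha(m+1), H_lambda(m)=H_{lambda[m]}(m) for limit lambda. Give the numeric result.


H_17(53):
For finite ordinals k, H_k(n) = n + k (each successor step adds 1).
H_17(53) = 53 + 17 = 70

70


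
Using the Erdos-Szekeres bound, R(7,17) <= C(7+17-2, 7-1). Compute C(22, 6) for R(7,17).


R(7,17) <= C(7+17-2, 7-1) = C(22, 6)
C(22, 6) = 22! / (6! * 16!)
= 74613

74613


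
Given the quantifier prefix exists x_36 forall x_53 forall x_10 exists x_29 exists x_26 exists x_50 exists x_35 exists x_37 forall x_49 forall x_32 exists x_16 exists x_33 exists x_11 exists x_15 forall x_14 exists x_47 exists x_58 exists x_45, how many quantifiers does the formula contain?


Quantifier prefix has 18 quantifier symbols.
Quantifier depth = 18

18


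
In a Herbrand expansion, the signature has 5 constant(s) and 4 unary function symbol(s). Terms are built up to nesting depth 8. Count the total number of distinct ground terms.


Herbrand terms by depth:
Depth 0: 5 constants
Depth 1: 20 new terms (running total: 25)
Depth 2: 80 new terms (running total: 105)
Depth 3: 320 new terms (running total: 425)
Depth 4: 1280 new terms (running total: 1705)
Depth 5: 5120 new terms (running total: 6825)
Depth 6: 20480 new terms (running total: 27305)
Depth 7: 81920 new terms (running total: 109225)
Depth 8: 327680 new terms (running total: 436905)
Total distinct ground terms = 436905

436905


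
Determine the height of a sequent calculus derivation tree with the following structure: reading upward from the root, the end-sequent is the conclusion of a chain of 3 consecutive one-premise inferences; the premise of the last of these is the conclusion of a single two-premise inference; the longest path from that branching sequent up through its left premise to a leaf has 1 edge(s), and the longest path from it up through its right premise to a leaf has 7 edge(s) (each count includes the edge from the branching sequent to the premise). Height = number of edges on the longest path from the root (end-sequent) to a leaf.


Longest path through the left premise: 1 edges (measured from the branching sequent)
Longest path through the right premise: 7 edges
Height of the subtree rooted at the branching sequent: max(1, 7) = 7
The branching sequent sits 3 edges above the root (the chain of one-premise inferences), so height = 7 + 3 = 10

10


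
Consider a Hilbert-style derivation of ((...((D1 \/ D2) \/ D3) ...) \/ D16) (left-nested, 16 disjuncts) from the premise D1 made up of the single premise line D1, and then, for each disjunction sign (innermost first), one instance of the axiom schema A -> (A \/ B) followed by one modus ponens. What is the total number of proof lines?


Building the left-nested 16-ary disjunction from D1:
- 1 premise line (D1)
- 16 disjuncts means 15 disjunction signs; each needs 1 axiom instance + 1 MP = 2 lines: 2 * 15 = 30
Total = 1 + 30 = 31 lines.

31


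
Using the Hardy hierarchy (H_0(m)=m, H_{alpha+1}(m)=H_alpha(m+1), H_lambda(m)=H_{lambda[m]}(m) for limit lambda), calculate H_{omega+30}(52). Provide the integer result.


H_{omega+30}(52):
Unwind the 30 successor steps: H_{omega+30}(52) = H_omega(52+30) = H_omega(82).
H_omega(m) = H_m(m) = m + m = 2m.
Result = 2 * 82 = 164

164


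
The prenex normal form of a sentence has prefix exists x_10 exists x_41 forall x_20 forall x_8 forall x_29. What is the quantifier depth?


Quantifier prefix has 5 quantifier symbols.
Quantifier depth = 5

5


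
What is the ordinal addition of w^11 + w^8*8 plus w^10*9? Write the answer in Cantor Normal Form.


Ordinal addition (w^11 + w^8*8) + w^10*9:
alpha's leading term has exponent 11 > beta's exponent 10, so it survives.
alpha's tail term has exponent 8 < beta's exponent 10, so it is absorbed by beta.
In ordinal addition, any term followed by a strictly larger-exponent term is absorbed.
Result = w^11 + w^10*9

w^11 + w^10*9


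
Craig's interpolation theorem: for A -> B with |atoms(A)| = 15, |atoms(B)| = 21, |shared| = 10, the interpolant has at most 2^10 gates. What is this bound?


Shared atoms = 10
Craig interpolant size bound = 2^10
= 1024

1024


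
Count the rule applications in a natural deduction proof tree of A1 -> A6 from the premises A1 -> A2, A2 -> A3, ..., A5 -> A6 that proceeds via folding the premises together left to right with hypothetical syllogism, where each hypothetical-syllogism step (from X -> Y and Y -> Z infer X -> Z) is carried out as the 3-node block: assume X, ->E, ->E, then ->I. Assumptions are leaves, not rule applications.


There are 5 premises in the chain. The first HS step combines premises 1 and 2; each further premise needs one more HS step.
So 5 premises require 5 - 1 = 4 hypothetical-syllogism steps.
Each HS step uses 3 inference nodes (->E, ->E, ->I).
4 * 3 = 12 total inference nodes.

12


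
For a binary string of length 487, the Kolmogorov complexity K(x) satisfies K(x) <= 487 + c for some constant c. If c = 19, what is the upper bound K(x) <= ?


K(x) <= |x| + c = 487 + 19 = 506

506


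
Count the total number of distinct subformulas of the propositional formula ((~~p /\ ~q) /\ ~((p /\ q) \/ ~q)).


Formula: ((~~p /\ ~q) /\ ~((p /\ q) \/ ~q))
Subformulas found:
  1. q
  2. p
  3. ~p
  4. ~q
  5. ~~p
  6. (p /\ q)
  7. (~~p /\ ~q)
  8. ((p /\ q) \/ ~q)
  9. ~((p /\ q) \/ ~q)
  10. ((~~p /\ ~q) /\ ~((p /\ q) \/ ~q))
Total distinct subformulas = 10

10


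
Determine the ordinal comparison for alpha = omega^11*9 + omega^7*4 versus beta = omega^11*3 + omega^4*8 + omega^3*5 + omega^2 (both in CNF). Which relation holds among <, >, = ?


Compare term by term from highest exponent:
alpha = omega^11*9 + omega^7*4
beta = omega^11*3 + omega^4*8 + omega^3*5 + omega^2
Term 1: alpha has omega^11*9, beta has omega^11*3
Term 2: alpha has omega^7*4, beta has omega^4*8
Term 3: alpha has omega^0*0, beta has omega^3*5
Term 4: alpha has omega^0*0, beta has omega^2*1
Result: alpha > beta

alpha > beta


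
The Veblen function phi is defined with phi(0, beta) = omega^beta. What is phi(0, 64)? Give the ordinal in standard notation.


phi(0, 64):
phi(0, beta) = omega^beta by definition.
phi(0, 64) = omega^64

omega^64


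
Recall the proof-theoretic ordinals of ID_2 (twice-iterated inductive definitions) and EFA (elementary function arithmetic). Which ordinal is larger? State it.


Proof-theoretic ordinal of ID_2 (twice-iterated inductive definitions): psi_0(epsilon_{Omega_2+1})
Proof-theoretic ordinal of EFA (elementary function arithmetic): omega^3
Comparing: omega^3 < psi_0(epsilon_{Omega_2+1}).
The larger ordinal is psi_0(epsilon_{Omega_2+1}) (from ID_2 (twice-iterated inductive definitions)).

psi_0(epsilon_{Omega_2+1})


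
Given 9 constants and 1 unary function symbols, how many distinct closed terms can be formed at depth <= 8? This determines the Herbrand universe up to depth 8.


Herbrand terms by depth:
Depth 0: 9 constants
Depth 1: 9 new terms (running total: 18)
Depth 2: 9 new terms (running total: 27)
Depth 3: 9 new terms (running total: 36)
Depth 4: 9 new terms (running total: 45)
Depth 5: 9 new terms (running total: 54)
Depth 6: 9 new terms (running total: 63)
Depth 7: 9 new terms (running total: 72)
Depth 8: 9 new terms (running total: 81)
Total distinct ground terms = 81

81


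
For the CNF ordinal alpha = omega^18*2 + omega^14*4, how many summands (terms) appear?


CNF: omega^18*2 + omega^14*4
Count the summands separated by '+':
  term 1: omega^18*2
  term 2: omega^14*4
Total terms = 2

2


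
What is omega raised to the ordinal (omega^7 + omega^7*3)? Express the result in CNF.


omega^(omega^7 + omega^7*3):
Both terms of the exponent have the same exponent 7, so they merge: omega^7 + omega^7*3 = omega^7*(1+3) = omega^7*4.
omega raised to a CNF ordinal is a single CNF term: Result = omega^(omega^7*4)

omega^(omega^7*4)


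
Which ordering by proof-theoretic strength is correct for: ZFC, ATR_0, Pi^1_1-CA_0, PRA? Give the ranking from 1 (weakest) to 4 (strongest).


Ordering by consistency strength:
1. PRA
2. ATR_0
3. Pi^1_1-CA_0
4. ZFC


ZFC=4, ATR_0=2, Pi^1_1-CA_0=3, PRA=1


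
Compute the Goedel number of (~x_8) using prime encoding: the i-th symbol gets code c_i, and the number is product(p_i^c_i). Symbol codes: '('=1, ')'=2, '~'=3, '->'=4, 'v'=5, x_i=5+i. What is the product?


Formula: (~x_8)
Symbol codes: [1, 3, 13, 2]
Primes: [2, 3, 5, 7]
p_1^1 = 2^1 = 2
p_2^3 = 3^3 = 27
p_3^13 = 5^13 = 1220703125
p_4^2 = 7^2 = 49
Product = 3229980468750

3229980468750


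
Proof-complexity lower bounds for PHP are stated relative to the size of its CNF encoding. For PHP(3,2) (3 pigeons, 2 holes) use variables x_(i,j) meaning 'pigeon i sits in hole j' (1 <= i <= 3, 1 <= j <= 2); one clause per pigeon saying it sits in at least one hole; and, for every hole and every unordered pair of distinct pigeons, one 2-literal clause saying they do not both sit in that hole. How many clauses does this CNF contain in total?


PHP(3,2): 3 pigeons, 2 holes, 3*2 = 6 variables.
- pigeon clauses: one per pigeon -> 3 clauses
- hole clauses: 2 holes * C(3,2) = 2 * 3 -> 6 clauses
Total clauses = 3 + 6 = 9

9


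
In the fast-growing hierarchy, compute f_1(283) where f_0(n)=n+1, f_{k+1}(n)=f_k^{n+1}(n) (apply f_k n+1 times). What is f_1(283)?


f_1(283) = f_0^284(283)
f_0 adds 1 each time, applied 284 times.
f_1(283) = 283 + 284 = 567

567


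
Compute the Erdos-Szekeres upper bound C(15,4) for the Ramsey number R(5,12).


R(5,12) <= C(5+12-2, 5-1) = C(15, 4)
C(15, 4) = 15! / (4! * 11!)
= 1365

1365


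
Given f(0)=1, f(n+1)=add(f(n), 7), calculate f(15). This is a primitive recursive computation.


f(0) = 1
f(1) = add(f(0), 7) = add(1, 7) = 8
f(2) = add(f(1), 7) = add(8, 7) = 15
f(3) = add(f(2), 7) = add(15, 7) = 22
f(4) = add(f(3), 7) = add(22, 7) = 29
f(5) = add(f(4), 7) = add(29, 7) = 36
f(6) = add(f(5), 7) = add(36, 7) = 43
f(7) = add(f(6), 7) = add(43, 7) = 50
f(8) = add(f(7), 7) = add(50, 7) = 57
f(9) = add(f(8), 7) = add(57, 7) = 64
f(10) = add(f(9), 7) = add(64, 7) = 71
f(11) = add(f(10), 7) = add(71, 7) = 78
f(12) = add(f(11), 7) = add(78, 7) = 85
f(13) = add(f(12), 7) = add(85, 7) = 92
f(14) = add(f(13), 7) = add(92, 7) = 99
f(15) = add(f(14), 7) = add(99, 7) = 106


106


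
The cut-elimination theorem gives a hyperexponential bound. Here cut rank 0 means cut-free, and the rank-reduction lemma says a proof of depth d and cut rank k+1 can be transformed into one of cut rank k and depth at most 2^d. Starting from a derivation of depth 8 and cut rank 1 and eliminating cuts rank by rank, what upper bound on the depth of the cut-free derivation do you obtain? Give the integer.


Each rank reduction sends depth d to at most 2^d; cut rank r needs r reductions.
2_0(8) = 8
2_1(8) = 2^8 = 256
Cut-free depth bound = 256

256


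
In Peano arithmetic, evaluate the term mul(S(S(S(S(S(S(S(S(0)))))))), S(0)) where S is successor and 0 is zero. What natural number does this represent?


mul(S^8(0), S^1(0)):
S^8(0) = 8
S^1(0) = 1
8 * 1 = 8

8


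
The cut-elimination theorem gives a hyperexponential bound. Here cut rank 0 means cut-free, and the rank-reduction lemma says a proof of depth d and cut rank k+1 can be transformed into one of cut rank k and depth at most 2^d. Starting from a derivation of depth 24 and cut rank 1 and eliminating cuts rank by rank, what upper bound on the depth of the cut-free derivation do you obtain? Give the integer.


Each rank reduction sends depth d to at most 2^d; cut rank r needs r reductions.
2_0(24) = 24
2_1(24) = 2^24 = 16777216
Cut-free depth bound = 16777216

16777216


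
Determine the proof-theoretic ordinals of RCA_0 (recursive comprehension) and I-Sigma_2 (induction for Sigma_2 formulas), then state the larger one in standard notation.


Proof-theoretic ordinal of RCA_0 (recursive comprehension): omega^omega
Proof-theoretic ordinal of I-Sigma_2 (induction for Sigma_2 formulas): omega^(omega^omega)
Comparing: omega^omega < omega^(omega^omega).
The larger ordinal is omega^(omega^omega) (from I-Sigma_2 (induction for Sigma_2 formulas)).

omega^(omega^omega)


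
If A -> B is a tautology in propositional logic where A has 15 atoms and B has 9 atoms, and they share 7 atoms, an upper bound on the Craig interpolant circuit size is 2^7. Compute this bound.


Shared atoms = 7
Craig interpolant size bound = 2^7
= 128

128


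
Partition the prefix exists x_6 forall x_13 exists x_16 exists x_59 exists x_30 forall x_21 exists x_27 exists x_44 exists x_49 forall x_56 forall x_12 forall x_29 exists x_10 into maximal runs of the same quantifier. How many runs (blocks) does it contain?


Alternations = 6.
Blocks = alternations + 1 = 7

7


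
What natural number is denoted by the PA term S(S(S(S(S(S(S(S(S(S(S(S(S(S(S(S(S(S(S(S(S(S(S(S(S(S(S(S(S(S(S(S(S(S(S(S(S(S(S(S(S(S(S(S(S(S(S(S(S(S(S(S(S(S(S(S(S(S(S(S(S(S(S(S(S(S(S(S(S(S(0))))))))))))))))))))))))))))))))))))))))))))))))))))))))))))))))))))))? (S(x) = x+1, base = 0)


Counting successors applied to 0:
70 applications of S to 0 = 70

70


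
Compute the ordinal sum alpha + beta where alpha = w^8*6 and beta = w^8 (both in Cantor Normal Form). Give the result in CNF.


Ordinal addition w^8*6 + w^8:
Both terms have the same exponent 8.
w^e*c + w^e*d = w^e*(c+d).
Result = w^8*(6+1) = w^8*7

w^8*7


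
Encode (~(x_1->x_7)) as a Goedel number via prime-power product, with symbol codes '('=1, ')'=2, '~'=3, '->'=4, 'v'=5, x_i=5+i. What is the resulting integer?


Formula: (~(x_1->x_7))
Symbol codes: [1, 3, 1, 6, 4, 12, 2, 2]
Primes: [2, 3, 5, 7, 11, 13, 17, 19]
p_1^1 = 2^1 = 2
p_2^3 = 3^3 = 27
p_3^1 = 5^1 = 5
p_4^6 = 7^6 = 117649
p_5^4 = 11^4 = 14641
p_6^12 = 13^12 = 23298085122481
p_7^2 = 17^2 = 289
p_8^2 = 19^2 = 361
Product = 1130441303646568716373475975070

1130441303646568716373475975070


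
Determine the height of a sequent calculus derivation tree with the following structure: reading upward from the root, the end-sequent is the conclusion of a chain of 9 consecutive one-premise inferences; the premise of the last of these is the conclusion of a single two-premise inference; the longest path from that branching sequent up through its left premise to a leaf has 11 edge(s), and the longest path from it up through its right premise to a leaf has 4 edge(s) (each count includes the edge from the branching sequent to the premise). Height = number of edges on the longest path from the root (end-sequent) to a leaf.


Longest path through the left premise: 11 edges (measured from the branching sequent)
Longest path through the right premise: 4 edges
Height of the subtree rooted at the branching sequent: max(11, 4) = 11
The branching sequent sits 9 edges above the root (the chain of one-premise inferences), so height = 11 + 9 = 20

20


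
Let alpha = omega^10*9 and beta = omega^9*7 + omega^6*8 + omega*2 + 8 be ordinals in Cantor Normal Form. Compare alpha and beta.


Compare term by term from highest exponent:
alpha = omega^10*9
beta = omega^9*7 + omega^6*8 + omega*2 + 8
Term 1: alpha has omega^10*9, beta has omega^9*7
Term 2: alpha has omega^0*0, beta has omega^6*8
Term 3: alpha has omega^0*0, beta has omega^1*2
Term 4: alpha has omega^0*0, beta has omega^0*8
Result: alpha > beta

alpha > beta


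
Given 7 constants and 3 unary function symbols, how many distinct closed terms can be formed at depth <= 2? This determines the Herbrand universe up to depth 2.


Herbrand terms by depth:
Depth 0: 7 constants
Depth 1: 21 new terms (running total: 28)
Depth 2: 63 new terms (running total: 91)
Total distinct ground terms = 91

91


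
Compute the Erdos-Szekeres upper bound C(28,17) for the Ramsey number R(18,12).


R(18,12) <= C(18+12-2, 18-1) = C(28, 17)
C(28, 17) = 28! / (17! * 11!)
= 21474180

21474180


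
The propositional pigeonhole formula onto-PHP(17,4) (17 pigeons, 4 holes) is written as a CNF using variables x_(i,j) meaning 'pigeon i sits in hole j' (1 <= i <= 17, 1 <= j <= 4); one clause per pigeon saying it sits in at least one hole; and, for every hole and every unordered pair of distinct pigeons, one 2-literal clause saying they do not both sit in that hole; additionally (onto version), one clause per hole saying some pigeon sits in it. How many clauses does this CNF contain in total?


onto-PHP(17,4): 17 pigeons, 4 holes, 17*4 = 68 variables.
- pigeon clauses: one per pigeon -> 17 clauses
- hole clauses: 4 holes * C(17,2) = 4 * 136 -> 544 clauses
- onto clauses: one per hole -> 4 clauses
Total clauses = 17 + 544 + 4 = 565

565


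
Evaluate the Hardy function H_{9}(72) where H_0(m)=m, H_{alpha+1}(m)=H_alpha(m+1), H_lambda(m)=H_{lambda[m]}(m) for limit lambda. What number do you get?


H_9(72):
For finite ordinals k, H_k(n) = n + k (each successor step adds 1).
H_9(72) = 72 + 9 = 81

81


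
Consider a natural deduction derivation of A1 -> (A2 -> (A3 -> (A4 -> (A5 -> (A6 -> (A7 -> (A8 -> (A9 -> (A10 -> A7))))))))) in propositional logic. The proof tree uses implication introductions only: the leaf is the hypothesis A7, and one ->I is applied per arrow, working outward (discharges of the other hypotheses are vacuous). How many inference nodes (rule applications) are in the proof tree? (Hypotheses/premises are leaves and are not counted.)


The formula has 10 arrows (->); its innermost consequent A7 is one of the antecedents,
so the proof starts from the hypothesis leaf A7 (not a rule application) and closes one arrow per ->I.
Building A1 -> (A2 -> (A3 -> (A4 -> (A5 -> (A6 -> (A7 -> (A8 -> (A9 -> (A10 -> A7))))))))) therefore takes 10 nested implication introductions.
Total inference nodes = 10

10


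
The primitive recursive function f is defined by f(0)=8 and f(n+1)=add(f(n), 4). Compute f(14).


f(0) = 8
f(1) = add(f(0), 4) = add(8, 4) = 12
f(2) = add(f(1), 4) = add(12, 4) = 16
f(3) = add(f(2), 4) = add(16, 4) = 20
f(4) = add(f(3), 4) = add(20, 4) = 24
f(5) = add(f(4), 4) = add(24, 4) = 28
f(6) = add(f(5), 4) = add(28, 4) = 32
f(7) = add(f(6), 4) = add(32, 4) = 36
f(8) = add(f(7), 4) = add(36, 4) = 40
f(9) = add(f(8), 4) = add(40, 4) = 44
f(10) = add(f(9), 4) = add(44, 4) = 48
f(11) = add(f(10), 4) = add(48, 4) = 52
f(12) = add(f(11), 4) = add(52, 4) = 56
f(13) = add(f(12), 4) = add(56, 4) = 60
f(14) = add(f(13), 4) = add(60, 4) = 64


64


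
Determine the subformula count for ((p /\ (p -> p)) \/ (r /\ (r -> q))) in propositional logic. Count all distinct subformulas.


Formula: ((p /\ (p -> p)) \/ (r /\ (r -> q)))
Subformulas found:
  1. q
  2. r
  3. p
  4. (r -> q)
  5. (p -> p)
  6. (r /\ (r -> q))
  7. (p /\ (p -> p))
  8. ((p /\ (p -> p)) \/ (r /\ (r -> q)))
Total distinct subformulas = 8

8


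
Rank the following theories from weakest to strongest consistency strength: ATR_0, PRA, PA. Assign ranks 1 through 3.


Ordering by consistency strength:
1. PRA
2. PA
3. ATR_0


ATR_0=3, PRA=1, PA=2


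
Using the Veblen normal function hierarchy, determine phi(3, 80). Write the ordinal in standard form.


phi(3, 80):
phi(3, beta) = eta_beta (the beta-th eta number, fixed point of zeta).
phi(3, 80) = eta_80

eta_80


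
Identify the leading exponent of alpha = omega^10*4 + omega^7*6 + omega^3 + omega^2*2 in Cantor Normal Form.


CNF: omega^10*4 + omega^7*6 + omega^3 + omega^2*2
The leading term is omega^10*4, which has exponent 10.

10


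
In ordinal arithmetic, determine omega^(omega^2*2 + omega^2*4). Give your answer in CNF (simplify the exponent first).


omega^(omega^2*2 + omega^2*4):
Both terms of the exponent have the same exponent 2, so they merge: omega^2*2 + omega^2*4 = omega^2*(2+4) = omega^2*6.
omega raised to a CNF ordinal is a single CNF term: Result = omega^(omega^2*6)

omega^(omega^2*6)


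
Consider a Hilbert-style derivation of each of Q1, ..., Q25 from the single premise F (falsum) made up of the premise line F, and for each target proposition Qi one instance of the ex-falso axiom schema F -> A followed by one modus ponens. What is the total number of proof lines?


Ex falso, line by line:
- 1 premise line (F)
- 25 targets, each needing 1 axiom instance (F -> Qi) + 1 MP = 2 lines: 2 * 25 = 50
Total = 1 + 50 = 51 lines.

51


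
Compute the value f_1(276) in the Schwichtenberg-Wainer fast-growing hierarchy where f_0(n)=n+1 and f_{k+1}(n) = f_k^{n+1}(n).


f_1(276) = f_0^277(276)
f_0 adds 1 each time, applied 277 times.
f_1(276) = 276 + 277 = 553

553


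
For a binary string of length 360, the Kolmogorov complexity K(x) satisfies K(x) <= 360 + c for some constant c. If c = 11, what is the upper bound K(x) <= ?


K(x) <= |x| + c = 360 + 11 = 371

371


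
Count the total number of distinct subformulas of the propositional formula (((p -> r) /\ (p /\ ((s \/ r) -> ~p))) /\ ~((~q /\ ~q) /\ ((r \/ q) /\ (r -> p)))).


Formula: (((p -> r) /\ (p /\ ((s \/ r) -> ~p))) /\ ~((~q /\ ~q) /\ ((r \/ q) /\ (r -> p))))
Subformulas found:
  1. r
  2. q
  3. s
  4. p
  5. ~p
  6. ~q
  7. (s \/ r)
  8. (r -> p)
  9. (r \/ q)
  10. (p -> r)
  11. (~q /\ ~q)
  12. ((s \/ r) -> ~p)
  13. ((r \/ q) /\ (r -> p))
  14. (p /\ ((s \/ r) -> ~p))
  15. ((p -> r) /\ (p /\ ((s \/ r) -> ~p)))
  16. ((~q /\ ~q) /\ ((r \/ q) /\ (r -> p)))
  17. ~((~q /\ ~q) /\ ((r \/ q) /\ (r -> p)))
  18. (((p -> r) /\ (p /\ ((s \/ r) -> ~p))) /\ ~((~q /\ ~q) /\ ((r \/ q) /\ (r -> p))))
Total distinct subformulas = 18

18


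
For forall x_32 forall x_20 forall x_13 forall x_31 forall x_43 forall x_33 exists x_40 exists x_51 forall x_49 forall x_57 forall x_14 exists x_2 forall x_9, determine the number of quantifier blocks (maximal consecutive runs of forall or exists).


Alternations = 4.
Blocks = alternations + 1 = 5

5


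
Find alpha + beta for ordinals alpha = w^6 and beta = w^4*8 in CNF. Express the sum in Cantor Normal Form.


Ordinal addition w^6 + w^4*8:
Leading exponent of alpha (6) > leading exponent of beta (4).
Since alpha's term has higher exponent than beta's leading term,
the sum is simply alpha followed by beta.
Result = w^6 + w^4*8

w^6 + w^4*8


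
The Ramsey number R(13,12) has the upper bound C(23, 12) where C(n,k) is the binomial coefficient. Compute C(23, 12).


R(13,12) <= C(13+12-2, 13-1) = C(23, 12)
C(23, 12) = 23! / (12! * 11!)
= 1352078

1352078


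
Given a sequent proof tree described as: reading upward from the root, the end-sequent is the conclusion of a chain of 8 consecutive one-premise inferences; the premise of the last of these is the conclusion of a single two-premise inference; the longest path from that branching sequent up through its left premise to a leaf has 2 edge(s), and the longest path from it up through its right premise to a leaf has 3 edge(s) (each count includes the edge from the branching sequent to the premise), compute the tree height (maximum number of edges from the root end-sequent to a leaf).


Longest path through the left premise: 2 edges (measured from the branching sequent)
Longest path through the right premise: 3 edges
Height of the subtree rooted at the branching sequent: max(2, 3) = 3
The branching sequent sits 8 edges above the root (the chain of one-premise inferences), so height = 3 + 8 = 11

11


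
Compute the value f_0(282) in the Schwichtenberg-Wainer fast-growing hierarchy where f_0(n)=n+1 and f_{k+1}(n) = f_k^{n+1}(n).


f_0(282) = 282 + 1 = 283

283


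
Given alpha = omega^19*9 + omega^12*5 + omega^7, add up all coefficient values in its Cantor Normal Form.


CNF: omega^19*9 + omega^12*5 + omega^7
Coefficients: 9 + 5 + 1 = 15

15


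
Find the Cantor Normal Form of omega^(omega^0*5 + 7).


omega^(omega^0*5 + 7):
omega^0 = 1, so the exponent is 5 + 7 = 12 (finite ordinal addition).
Result = omega^12, already a single CNF term.

omega^12


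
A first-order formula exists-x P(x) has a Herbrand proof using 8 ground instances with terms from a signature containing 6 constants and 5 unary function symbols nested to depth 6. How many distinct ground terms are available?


Herbrand terms by depth:
Depth 0: 6 constants
Depth 1: 30 new terms (running total: 36)
Depth 2: 150 new terms (running total: 186)
Depth 3: 750 new terms (running total: 936)
Depth 4: 3750 new terms (running total: 4686)
Depth 5: 18750 new terms (running total: 23436)
Depth 6: 93750 new terms (running total: 117186)
Total distinct ground terms = 117186

117186


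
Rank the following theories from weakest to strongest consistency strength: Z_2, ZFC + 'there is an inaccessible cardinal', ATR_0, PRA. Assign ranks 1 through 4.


Ordering by consistency strength:
1. PRA
2. ATR_0
3. Z_2
4. ZFC + 'there is an inaccessible cardinal'


Z_2=3, ZFC + 'there is an inaccessible cardinal'=4, ATR_0=2, PRA=1


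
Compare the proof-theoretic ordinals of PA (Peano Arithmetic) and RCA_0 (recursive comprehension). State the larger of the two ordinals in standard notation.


Proof-theoretic ordinal of PA (Peano Arithmetic): epsilon_0
Proof-theoretic ordinal of RCA_0 (recursive comprehension): omega^omega
Comparing: omega^omega < epsilon_0.
The larger ordinal is epsilon_0 (from PA (Peano Arithmetic)).

epsilon_0


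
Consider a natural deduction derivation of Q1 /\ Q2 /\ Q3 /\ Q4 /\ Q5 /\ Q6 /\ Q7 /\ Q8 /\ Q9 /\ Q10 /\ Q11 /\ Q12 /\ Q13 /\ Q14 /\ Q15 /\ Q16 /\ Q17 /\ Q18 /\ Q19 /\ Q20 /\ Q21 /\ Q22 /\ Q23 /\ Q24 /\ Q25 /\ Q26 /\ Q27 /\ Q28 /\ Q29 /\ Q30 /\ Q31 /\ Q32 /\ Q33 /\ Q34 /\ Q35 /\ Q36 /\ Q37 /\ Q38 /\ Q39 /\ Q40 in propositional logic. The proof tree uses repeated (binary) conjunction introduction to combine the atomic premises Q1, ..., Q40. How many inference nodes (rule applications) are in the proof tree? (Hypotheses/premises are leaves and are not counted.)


The target conjunction has 40 conjuncts, i.e. 39 binary /\ connectives.
Each conjunction-intro joins two pieces, so 40 atoms require 40-1 = 39 applications.
Total inference nodes = 39

39


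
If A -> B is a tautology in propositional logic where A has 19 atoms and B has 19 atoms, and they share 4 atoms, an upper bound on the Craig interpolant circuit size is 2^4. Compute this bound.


Shared atoms = 4
Craig interpolant size bound = 2^4
= 16

16


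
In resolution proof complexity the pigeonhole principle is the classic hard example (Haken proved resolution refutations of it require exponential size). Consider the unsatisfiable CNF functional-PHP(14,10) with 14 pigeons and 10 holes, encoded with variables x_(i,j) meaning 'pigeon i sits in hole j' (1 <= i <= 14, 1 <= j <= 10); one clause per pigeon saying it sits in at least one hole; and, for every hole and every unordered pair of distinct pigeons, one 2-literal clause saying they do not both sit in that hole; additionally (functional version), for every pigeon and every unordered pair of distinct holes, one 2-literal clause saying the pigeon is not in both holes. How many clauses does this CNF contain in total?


functional-PHP(14,10): 14 pigeons, 10 holes, 14*10 = 140 variables.
- pigeon clauses: one per pigeon -> 14 clauses
- hole clauses: 10 holes * C(14,2) = 10 * 91 -> 910 clauses
- functional clauses: 14 pigeons * C(10,2) = 14 * 45 -> 630 clauses
Total clauses = 14 + 910 + 630 = 1554

1554


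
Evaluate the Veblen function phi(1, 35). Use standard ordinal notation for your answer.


phi(1, 35):
phi(1, beta) = epsilon_beta (the beta-th epsilon number).
phi(1, 35) = epsilon_35

epsilon_35


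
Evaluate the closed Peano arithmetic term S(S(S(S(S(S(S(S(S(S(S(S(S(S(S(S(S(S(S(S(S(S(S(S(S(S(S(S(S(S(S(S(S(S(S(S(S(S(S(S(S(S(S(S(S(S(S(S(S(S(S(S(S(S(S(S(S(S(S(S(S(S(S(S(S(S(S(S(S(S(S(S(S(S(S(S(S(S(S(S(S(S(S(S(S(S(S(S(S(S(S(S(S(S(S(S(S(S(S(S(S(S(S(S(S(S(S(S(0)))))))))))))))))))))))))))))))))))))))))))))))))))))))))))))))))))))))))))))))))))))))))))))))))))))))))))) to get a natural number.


Counting successors applied to 0:
108 applications of S to 0 = 108

108


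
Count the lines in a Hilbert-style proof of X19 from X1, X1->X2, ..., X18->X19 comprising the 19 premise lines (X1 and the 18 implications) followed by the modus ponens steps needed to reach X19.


We have 19 premise lines: X1 and 18 implications.
Each implication is detached once by MP, giving 18 MP lines.
19 premise lines + 18 MP lines = 37 total lines.

37


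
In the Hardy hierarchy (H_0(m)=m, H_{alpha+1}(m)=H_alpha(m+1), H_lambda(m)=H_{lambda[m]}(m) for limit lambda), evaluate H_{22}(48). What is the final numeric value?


H_22(48):
For finite ordinals k, H_k(n) = n + k (each successor step adds 1).
H_22(48) = 48 + 22 = 70

70


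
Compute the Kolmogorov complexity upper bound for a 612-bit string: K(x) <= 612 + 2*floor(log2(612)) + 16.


floor(log2(612)) = 9
2 * 9 = 18
K(x) <= 612 + 18 + 16 = 646

646


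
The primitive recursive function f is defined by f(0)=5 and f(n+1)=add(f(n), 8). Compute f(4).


f(0) = 5
f(1) = add(f(0), 8) = add(5, 8) = 13
f(2) = add(f(1), 8) = add(13, 8) = 21
f(3) = add(f(2), 8) = add(21, 8) = 29
f(4) = add(f(3), 8) = add(29, 8) = 37


37


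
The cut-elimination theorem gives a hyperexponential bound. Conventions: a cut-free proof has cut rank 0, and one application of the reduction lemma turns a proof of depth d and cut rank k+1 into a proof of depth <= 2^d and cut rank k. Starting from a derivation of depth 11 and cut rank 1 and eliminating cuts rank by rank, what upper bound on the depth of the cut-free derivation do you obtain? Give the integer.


Each rank reduction sends depth d to at most 2^d; cut rank r needs r reductions.
2_0(11) = 11
2_1(11) = 2^11 = 2048
Cut-free depth bound = 2048

2048


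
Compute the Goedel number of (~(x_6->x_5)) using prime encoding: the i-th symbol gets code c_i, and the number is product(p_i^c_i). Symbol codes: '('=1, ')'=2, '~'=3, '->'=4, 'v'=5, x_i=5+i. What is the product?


Formula: (~(x_6->x_5))
Symbol codes: [1, 3, 1, 11, 4, 10, 2, 2]
Primes: [2, 3, 5, 7, 11, 13, 17, 19]
p_1^1 = 2^1 = 2
p_2^3 = 3^3 = 27
p_3^1 = 5^1 = 5
p_4^11 = 7^11 = 1977326743
p_5^4 = 11^4 = 14641
p_6^10 = 13^10 = 137858491849
p_7^2 = 17^2 = 289
p_8^2 = 19^2 = 361
Product = 112422053197561422580408347414210

112422053197561422580408347414210


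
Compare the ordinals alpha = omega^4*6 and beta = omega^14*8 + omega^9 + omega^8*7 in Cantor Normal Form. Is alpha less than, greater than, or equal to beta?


Compare term by term from highest exponent:
alpha = omega^4*6
beta = omega^14*8 + omega^9 + omega^8*7
Term 1: alpha has omega^4*6, beta has omega^14*8
Term 2: alpha has omega^0*0, beta has omega^9*1
Term 3: alpha has omega^0*0, beta has omega^8*7
Result: alpha < beta

alpha < beta


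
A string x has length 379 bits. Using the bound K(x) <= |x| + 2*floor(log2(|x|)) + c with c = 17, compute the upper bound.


floor(log2(379)) = 8
2 * 8 = 16
K(x) <= 379 + 16 + 17 = 412

412


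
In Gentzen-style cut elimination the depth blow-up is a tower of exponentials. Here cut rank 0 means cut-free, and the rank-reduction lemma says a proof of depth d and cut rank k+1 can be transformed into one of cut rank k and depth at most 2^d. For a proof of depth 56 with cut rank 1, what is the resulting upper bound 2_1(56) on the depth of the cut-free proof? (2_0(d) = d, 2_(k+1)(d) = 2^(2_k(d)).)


Each rank reduction sends depth d to at most 2^d; cut rank r needs r reductions.
2_0(56) = 56
2_1(56) = 2^56 = 72057594037927936
Cut-free depth bound = 72057594037927936

72057594037927936


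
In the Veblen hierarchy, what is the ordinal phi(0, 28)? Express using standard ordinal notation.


phi(0, 28):
phi(0, beta) = omega^beta by definition.
phi(0, 28) = omega^28

omega^28


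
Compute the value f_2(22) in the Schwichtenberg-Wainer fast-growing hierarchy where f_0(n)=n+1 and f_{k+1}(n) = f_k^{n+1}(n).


f_2(22) = f_1^23(22)
f_1(m) = 2m + 1.
Iterating: f_1^k(n) = 2^k*(n+1) - 1.
f_2(22) = 2^23*(22+1) - 1 = 8388608*23 - 1 = 192937983

192937983


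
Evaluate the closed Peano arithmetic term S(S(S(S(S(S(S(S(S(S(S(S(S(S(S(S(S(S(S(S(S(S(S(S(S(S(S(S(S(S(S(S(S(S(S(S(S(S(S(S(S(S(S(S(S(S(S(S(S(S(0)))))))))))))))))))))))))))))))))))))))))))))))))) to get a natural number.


Counting successors applied to 0:
50 applications of S to 0 = 50

50


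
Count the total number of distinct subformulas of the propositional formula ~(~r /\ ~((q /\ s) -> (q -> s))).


Formula: ~(~r /\ ~((q /\ s) -> (q -> s)))
Subformulas found:
  1. q
  2. s
  3. r
  4. ~r
  5. (q /\ s)
  6. (q -> s)
  7. ((q /\ s) -> (q -> s))
  8. ~((q /\ s) -> (q -> s))
  9. (~r /\ ~((q /\ s) -> (q -> s)))
  10. ~(~r /\ ~((q /\ s) -> (q -> s)))
Total distinct subformulas = 10

10


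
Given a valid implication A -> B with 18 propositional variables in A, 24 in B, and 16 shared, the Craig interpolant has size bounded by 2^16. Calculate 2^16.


Shared atoms = 16
Craig interpolant size bound = 2^16
= 65536

65536


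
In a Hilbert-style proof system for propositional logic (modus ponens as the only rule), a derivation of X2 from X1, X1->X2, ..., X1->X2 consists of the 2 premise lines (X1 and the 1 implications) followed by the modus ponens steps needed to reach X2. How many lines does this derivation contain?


We have 2 premise lines: X1 and 1 implications.
Each implication is detached once by MP, giving 1 MP lines.
2 premise lines + 1 MP lines = 3 total lines.

3


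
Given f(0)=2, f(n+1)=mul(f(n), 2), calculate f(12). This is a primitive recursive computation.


f(0) = 2
f(1) = mul(f(0), 2) = mul(2, 2) = 4
f(2) = mul(f(1), 2) = mul(4, 2) = 8
f(3) = mul(f(2), 2) = mul(8, 2) = 16
f(4) = mul(f(3), 2) = mul(16, 2) = 32
f(5) = mul(f(4), 2) = mul(32, 2) = 64
f(6) = mul(f(5), 2) = mul(64, 2) = 128
f(7) = mul(f(6), 2) = mul(128, 2) = 256
f(8) = mul(f(7), 2) = mul(256, 2) = 512
f(9) = mul(f(8), 2) = mul(512, 2) = 1024
f(10) = mul(f(9), 2) = mul(1024, 2) = 2048
f(11) = mul(f(10), 2) = mul(2048, 2) = 4096
f(12) = mul(f(11), 2) = mul(4096, 2) = 8192


8192


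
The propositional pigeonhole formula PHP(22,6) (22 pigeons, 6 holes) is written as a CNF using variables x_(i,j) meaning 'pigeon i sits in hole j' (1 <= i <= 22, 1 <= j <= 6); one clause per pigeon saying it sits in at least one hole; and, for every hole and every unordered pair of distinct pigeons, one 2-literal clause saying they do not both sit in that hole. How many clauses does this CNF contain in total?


PHP(22,6): 22 pigeons, 6 holes, 22*6 = 132 variables.
- pigeon clauses: one per pigeon -> 22 clauses
- hole clauses: 6 holes * C(22,2) = 6 * 231 -> 1386 clauses
Total clauses = 22 + 1386 = 1408

1408
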